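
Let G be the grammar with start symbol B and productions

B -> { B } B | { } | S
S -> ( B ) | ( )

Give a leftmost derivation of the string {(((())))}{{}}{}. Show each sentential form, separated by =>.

B => {B}B => {S}B => {(B)}B => {(S)}B => {((B))}B => {((S))}B => {(((B)))}B => {(((S)))}B => {(((())))}B => {(((())))}{B}B => {(((())))}{{}}B => {(((())))}{{}}{}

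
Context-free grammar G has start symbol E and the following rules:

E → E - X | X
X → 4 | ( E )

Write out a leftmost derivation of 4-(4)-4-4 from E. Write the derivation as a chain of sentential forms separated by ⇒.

E ⇒ E-X ⇒ E-X-X ⇒ E-X-X-X ⇒ X-X-X-X ⇒ 4-X-X-X ⇒ 4-(E)-X-X ⇒ 4-(X)-X-X ⇒ 4-(4)-X-X ⇒ 4-(4)-4-X ⇒ 4-(4)-4-4

E ⇒ E-X   [E → E - X]
E-X ⇒ E-X-X   [E → E - X]
E-X-X ⇒ E-X-X-X   [E → E - X]
E-X-X-X ⇒ X-X-X-X   [E → X]
X-X-X-X ⇒ 4-X-X-X   [X → 4]
4-X-X-X ⇒ 4-(E)-X-X   [X → ( E )]
4-(E)-X-X ⇒ 4-(X)-X-X   [E → X]
4-(X)-X-X ⇒ 4-(4)-X-X   [X → 4]
4-(4)-X-X ⇒ 4-(4)-4-X   [X → 4]
4-(4)-4-X ⇒ 4-(4)-4-4   [X → 4]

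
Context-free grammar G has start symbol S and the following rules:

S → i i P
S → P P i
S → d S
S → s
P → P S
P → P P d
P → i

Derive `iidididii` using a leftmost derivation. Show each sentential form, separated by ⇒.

S ⇒ PPi ⇒ PPdPi ⇒ PPdPdPi ⇒ PPdPdPdPi ⇒ iPdPdPdPi ⇒ iidPdPdPi ⇒ iididPdPi ⇒ iidididPi ⇒ iidididii

S ⇒ PPi   [S → P P i]
PPi ⇒ PPdPi   [P → P P d]
PPdPi ⇒ PPdPdPi   [P → P P d]
PPdPdPi ⇒ PPdPdPdPi   [P → P P d]
PPdPdPdPi ⇒ iPdPdPdPi   [P → i]
iPdPdPdPi ⇒ iidPdPdPi   [P → i]
iidPdPdPi ⇒ iididPdPi   [P → i]
iididPdPi ⇒ iidididPi   [P → i]
iidididPi ⇒ iidididii   [P → i]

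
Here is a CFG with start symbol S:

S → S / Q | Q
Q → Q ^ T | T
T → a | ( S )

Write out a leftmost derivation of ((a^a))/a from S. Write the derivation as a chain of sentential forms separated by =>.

S => S/Q => Q/Q => T/Q => (S)/Q => (Q)/Q => (T)/Q => ((S))/Q => ((Q))/Q => ((Q^T))/Q => ((T^T))/Q => ((a^T))/Q => ((a^a))/Q => ((a^a))/T => ((a^a))/a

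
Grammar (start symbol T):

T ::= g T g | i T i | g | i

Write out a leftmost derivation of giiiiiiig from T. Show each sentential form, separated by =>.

T => gTg => giTig => giiTiig => giiiTiiig => giiiiiiig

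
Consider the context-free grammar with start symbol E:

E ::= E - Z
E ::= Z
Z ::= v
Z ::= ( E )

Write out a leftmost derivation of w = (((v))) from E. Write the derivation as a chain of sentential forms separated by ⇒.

E⇒Z⇒(E)⇒(Z)⇒((E))⇒((Z))⇒(((E)))⇒(((Z)))⇒(((v)))

E ⇒ Z   [E ::= Z]
Z ⇒ (E)   [Z ::= ( E )]
(E) ⇒ (Z)   [E ::= Z]
(Z) ⇒ ((E))   [Z ::= ( E )]
((E)) ⇒ ((Z))   [E ::= Z]
((Z)) ⇒ (((E)))   [Z ::= ( E )]
(((E))) ⇒ (((Z)))   [E ::= Z]
(((Z))) ⇒ (((v)))   [Z ::= v]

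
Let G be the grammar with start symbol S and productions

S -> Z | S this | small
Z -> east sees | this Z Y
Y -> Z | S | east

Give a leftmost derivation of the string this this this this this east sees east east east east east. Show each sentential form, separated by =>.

S => Z => this Z Y => this this Z Y Y => this this this Z Y Y Y => this this this this Z Y Y Y Y => this this this this this Z Y Y Y Y Y => this this this this this east sees Y Y Y Y Y => this this this this this east sees east Y Y Y Y => this this this this this east sees east east Y Y Y => this this this this this east sees east east east Y Y => this this this this this east sees east east east east Y => this this this this this east sees east east east east east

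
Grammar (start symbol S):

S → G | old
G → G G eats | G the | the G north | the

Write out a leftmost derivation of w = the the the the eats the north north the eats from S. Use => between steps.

S => G => G G eats => the G north G eats => the the G north north G eats => the the G the north north G eats => the the G G eats the north north G eats => the the the G eats the north north G eats => the the the the eats the north north G eats => the the the the eats the north north the eats

S => G   [S → G]
G => G G eats   [G → G G eats]
G G eats => the G north G eats   [G → the G north]
the G north G eats => the the G north north G eats   [G → the G north]
the the G north north G eats => the the G the north north G eats   [G → G the]
the the G the north north G eats => the the G G eats the north north G eats   [G → G G eats]
the the G G eats the north north G eats => the the the G eats the north north G eats   [G → the]
the the the G eats the north north G eats => the the the the eats the north north G eats   [G → the]
the the the the eats the north north G eats => the the the the eats the north north the eats   [G → the]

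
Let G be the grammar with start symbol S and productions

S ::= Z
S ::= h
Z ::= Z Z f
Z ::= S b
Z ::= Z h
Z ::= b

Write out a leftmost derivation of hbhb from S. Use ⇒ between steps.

S ⇒ Z   [S ::= Z]
Z ⇒ Sb   [Z ::= S b]
Sb ⇒ Zb   [S ::= Z]
Zb ⇒ Zhb   [Z ::= Z h]
Zhb ⇒ Sbhb   [Z ::= S b]
Sbhb ⇒ hbhb   [S ::= h]

S ⇒ Z ⇒ Sb ⇒ Zb ⇒ Zhb ⇒ Sbhb ⇒ hbhb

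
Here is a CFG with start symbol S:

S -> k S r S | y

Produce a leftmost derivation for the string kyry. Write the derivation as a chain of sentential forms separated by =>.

S => kSrS => kyrS => kyry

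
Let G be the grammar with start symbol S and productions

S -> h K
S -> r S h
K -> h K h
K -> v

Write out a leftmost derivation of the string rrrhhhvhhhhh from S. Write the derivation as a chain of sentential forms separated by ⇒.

S ⇒ rSh ⇒ rrShh ⇒ rrrShhh ⇒ rrrhKhhh ⇒ rrrhhKhhhh ⇒ rrrhhhKhhhhh ⇒ rrrhhhvhhhhh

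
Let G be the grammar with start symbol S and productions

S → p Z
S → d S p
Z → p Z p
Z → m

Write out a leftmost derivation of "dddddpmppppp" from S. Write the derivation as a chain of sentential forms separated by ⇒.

S ⇒ dSp ⇒ ddSpp ⇒ dddSppp ⇒ ddddSpppp ⇒ dddddSppppp ⇒ dddddpZppppp ⇒ dddddpmppppp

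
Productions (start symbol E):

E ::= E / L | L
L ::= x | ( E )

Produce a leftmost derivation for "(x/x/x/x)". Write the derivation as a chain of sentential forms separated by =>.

E=>L=>(E)=>(E/L)=>(E/L/L)=>(E/L/L/L)=>(L/L/L/L)=>(x/L/L/L)=>(x/x/L/L)=>(x/x/x/L)=>(x/x/x/x)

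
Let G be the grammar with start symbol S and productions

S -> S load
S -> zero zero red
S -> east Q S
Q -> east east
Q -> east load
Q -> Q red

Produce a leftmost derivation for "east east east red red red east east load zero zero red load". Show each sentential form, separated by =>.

S => east Q S => east Q red S => east Q red red S => east Q red red red S => east east east red red red S => east east east red red red S load => east east east red red red east Q S load => east east east red red red east east load S load => east east east red red red east east load zero zero red load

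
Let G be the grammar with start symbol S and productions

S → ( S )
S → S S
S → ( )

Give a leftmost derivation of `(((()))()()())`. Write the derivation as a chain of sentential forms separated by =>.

S => (S) => (SS) => (SSS) => (SSSS) => ((S)SSS) => (((S))SSS) => (((()))SSS) => (((()))()SS) => (((()))()()S) => (((()))()()())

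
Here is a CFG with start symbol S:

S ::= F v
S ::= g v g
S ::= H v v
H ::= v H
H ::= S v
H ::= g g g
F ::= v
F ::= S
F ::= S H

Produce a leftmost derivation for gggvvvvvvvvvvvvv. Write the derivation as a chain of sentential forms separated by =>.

S=>Fv=>SHv=>HvvHv=>SvvvHv=>HvvvvvHv=>SvvvvvvHv=>HvvvvvvvvHv=>gggvvvvvvvvHv=>gggvvvvvvvvvHv=>gggvvvvvvvvvSvv=>gggvvvvvvvvvFvvv=>gggvvvvvvvvvvvvv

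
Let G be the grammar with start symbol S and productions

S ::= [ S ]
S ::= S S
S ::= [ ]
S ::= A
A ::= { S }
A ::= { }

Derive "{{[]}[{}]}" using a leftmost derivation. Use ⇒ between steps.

S ⇒ A   [S ::= A]
A ⇒ {S}   [A ::= { S }]
{S} ⇒ {SS}   [S ::= S S]
{SS} ⇒ {AS}   [S ::= A]
{AS} ⇒ {{S}S}   [A ::= { S }]
{{S}S} ⇒ {{[]}S}   [S ::= [ ]]
{{[]}S} ⇒ {{[]}[S]}   [S ::= [ S ]]
{{[]}[S]} ⇒ {{[]}[A]}   [S ::= A]
{{[]}[A]} ⇒ {{[]}[{}]}   [A ::= { }]

S ⇒ A ⇒ {S} ⇒ {SS} ⇒ {AS} ⇒ {{S}S} ⇒ {{[]}S} ⇒ {{[]}[S]} ⇒ {{[]}[A]} ⇒ {{[]}[{}]}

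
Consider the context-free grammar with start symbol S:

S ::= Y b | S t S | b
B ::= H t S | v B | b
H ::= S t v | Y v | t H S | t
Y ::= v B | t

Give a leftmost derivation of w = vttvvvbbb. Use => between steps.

S => Yb   [S ::= Y b]
Yb => vBb   [Y ::= v B]
vBb => vHtSb   [B ::= H t S]
vHtSb => vttSb   [H ::= t]
vttSb => vttYbb   [S ::= Y b]
vttYbb => vttvBbb   [Y ::= v B]
vttvBbb => vttvvBbb   [B ::= v B]
vttvvBbb => vttvvvBbb   [B ::= v B]
vttvvvBbb => vttvvvbbb   [B ::= b]

S => Yb => vBb => vHtSb => vttSb => vttYbb => vttvBbb => vttvvBbb => vttvvvBbb => vttvvvbbb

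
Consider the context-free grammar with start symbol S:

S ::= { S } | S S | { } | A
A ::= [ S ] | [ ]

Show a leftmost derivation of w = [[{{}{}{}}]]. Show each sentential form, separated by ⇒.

S ⇒ A ⇒ [S] ⇒ [A] ⇒ [[S]] ⇒ [[{S}]] ⇒ [[{SS}]] ⇒ [[{{}S}]] ⇒ [[{{}SS}]] ⇒ [[{{}{}S}]] ⇒ [[{{}{}{}}]]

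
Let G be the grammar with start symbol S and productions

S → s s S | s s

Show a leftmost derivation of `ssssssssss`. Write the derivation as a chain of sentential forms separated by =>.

S => ssS   [S → s s S]
ssS => ssssS   [S → s s S]
ssssS => ssssssS   [S → s s S]
ssssssS => ssssssssS   [S → s s S]
ssssssssS => ssssssssss   [S → s s]

S => ssS => ssssS => ssssssS => ssssssssS => ssssssssss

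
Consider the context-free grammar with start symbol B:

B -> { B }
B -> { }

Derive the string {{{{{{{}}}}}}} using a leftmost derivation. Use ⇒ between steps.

B ⇒ {B} ⇒ {{B}} ⇒ {{{B}}} ⇒ {{{{B}}}} ⇒ {{{{{B}}}}} ⇒ {{{{{{B}}}}}} ⇒ {{{{{{{}}}}}}}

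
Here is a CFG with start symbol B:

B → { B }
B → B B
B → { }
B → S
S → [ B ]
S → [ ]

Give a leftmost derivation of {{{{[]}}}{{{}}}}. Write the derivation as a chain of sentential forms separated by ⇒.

B ⇒ {B} ⇒ {BB} ⇒ {{B}B} ⇒ {{{B}}B} ⇒ {{{{B}}}B} ⇒ {{{{S}}}B} ⇒ {{{{[]}}}B} ⇒ {{{{[]}}}{B}} ⇒ {{{{[]}}}{{B}}} ⇒ {{{{[]}}}{{{}}}}

B ⇒ {B}   [B → { B }]
{B} ⇒ {BB}   [B → B B]
{BB} ⇒ {{B}B}   [B → { B }]
{{B}B} ⇒ {{{B}}B}   [B → { B }]
{{{B}}B} ⇒ {{{{B}}}B}   [B → { B }]
{{{{B}}}B} ⇒ {{{{S}}}B}   [B → S]
{{{{S}}}B} ⇒ {{{{[]}}}B}   [S → [ ]]
{{{{[]}}}B} ⇒ {{{{[]}}}{B}}   [B → { B }]
{{{{[]}}}{B}} ⇒ {{{{[]}}}{{B}}}   [B → { B }]
{{{{[]}}}{{B}}} ⇒ {{{{[]}}}{{{}}}}   [B → { }]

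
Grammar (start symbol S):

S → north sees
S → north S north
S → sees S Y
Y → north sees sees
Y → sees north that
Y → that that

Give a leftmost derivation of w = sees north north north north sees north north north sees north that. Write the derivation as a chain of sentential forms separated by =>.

S => sees S Y => sees north S north Y => sees north north S north north Y => sees north north north S north north north Y => sees north north north north sees north north north Y => sees north north north north sees north north north sees north that

S => sees S Y   [S → sees S Y]
sees S Y => sees north S north Y   [S → north S north]
sees north S north Y => sees north north S north north Y   [S → north S north]
sees north north S north north Y => sees north north north S north north north Y   [S → north S north]
sees north north north S north north north Y => sees north north north north sees north north north Y   [S → north sees]
sees north north north north sees north north north Y => sees north north north north sees north north north sees north that   [Y → sees north that]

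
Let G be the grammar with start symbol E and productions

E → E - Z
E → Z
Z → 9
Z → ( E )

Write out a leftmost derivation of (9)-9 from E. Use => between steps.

E => E-Z => Z-Z => (E)-Z => (Z)-Z => (9)-Z => (9)-9

E => E-Z   [E → E - Z]
E-Z => Z-Z   [E → Z]
Z-Z => (E)-Z   [Z → ( E )]
(E)-Z => (Z)-Z   [E → Z]
(Z)-Z => (9)-Z   [Z → 9]
(9)-Z => (9)-9   [Z → 9]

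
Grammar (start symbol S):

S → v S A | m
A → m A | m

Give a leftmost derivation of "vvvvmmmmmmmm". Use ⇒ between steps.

S⇒vSA⇒vvSAA⇒vvvSAAA⇒vvvvSAAAA⇒vvvvmAAAA⇒vvvvmmAAA⇒vvvvmmmAA⇒vvvvmmmmA⇒vvvvmmmmmA⇒vvvvmmmmmmA⇒vvvvmmmmmmmA⇒vvvvmmmmmmmm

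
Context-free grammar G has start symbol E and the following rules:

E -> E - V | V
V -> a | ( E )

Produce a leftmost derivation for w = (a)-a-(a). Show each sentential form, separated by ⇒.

E ⇒ E-V   [E -> E - V]
E-V ⇒ E-V-V   [E -> E - V]
E-V-V ⇒ V-V-V   [E -> V]
V-V-V ⇒ (E)-V-V   [V -> ( E )]
(E)-V-V ⇒ (V)-V-V   [E -> V]
(V)-V-V ⇒ (a)-V-V   [V -> a]
(a)-V-V ⇒ (a)-a-V   [V -> a]
(a)-a-V ⇒ (a)-a-(E)   [V -> ( E )]
(a)-a-(E) ⇒ (a)-a-(V)   [E -> V]
(a)-a-(V) ⇒ (a)-a-(a)   [V -> a]

E⇒E-V⇒E-V-V⇒V-V-V⇒(E)-V-V⇒(V)-V-V⇒(a)-V-V⇒(a)-a-V⇒(a)-a-(E)⇒(a)-a-(V)⇒(a)-a-(a)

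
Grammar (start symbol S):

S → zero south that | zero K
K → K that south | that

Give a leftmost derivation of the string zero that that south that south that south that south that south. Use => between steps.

S => zero K => zero K that south => zero K that south that south => zero K that south that south that south => zero K that south that south that south that south => zero K that south that south that south that south that south => zero that that south that south that south that south that south

S => zero K   [S → zero K]
zero K => zero K that south   [K → K that south]
zero K that south => zero K that south that south   [K → K that south]
zero K that south that south => zero K that south that south that south   [K → K that south]
zero K that south that south that south => zero K that south that south that south that south   [K → K that south]
zero K that south that south that south that south => zero K that south that south that south that south that south   [K → K that south]
zero K that south that south that south that south that south => zero that that south that south that south that south that south   [K → that]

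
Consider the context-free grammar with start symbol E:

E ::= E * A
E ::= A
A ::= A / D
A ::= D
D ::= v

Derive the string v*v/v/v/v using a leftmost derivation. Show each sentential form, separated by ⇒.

E ⇒ E*A ⇒ A*A ⇒ D*A ⇒ v*A ⇒ v*A/D ⇒ v*A/D/D ⇒ v*A/D/D/D ⇒ v*D/D/D/D ⇒ v*v/D/D/D ⇒ v*v/v/D/D ⇒ v*v/v/v/D ⇒ v*v/v/v/v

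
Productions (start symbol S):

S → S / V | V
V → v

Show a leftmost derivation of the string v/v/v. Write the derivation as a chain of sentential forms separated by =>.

S => S/V   [S → S / V]
S/V => S/V/V   [S → S / V]
S/V/V => V/V/V   [S → V]
V/V/V => v/V/V   [V → v]
v/V/V => v/v/V   [V → v]
v/v/V => v/v/v   [V → v]

S => S/V => S/V/V => V/V/V => v/V/V => v/v/V => v/v/v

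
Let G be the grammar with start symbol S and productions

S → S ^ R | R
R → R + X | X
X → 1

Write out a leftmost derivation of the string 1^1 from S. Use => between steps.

S => S^R   [S → S ^ R]
S^R => R^R   [S → R]
R^R => X^R   [R → X]
X^R => 1^R   [X → 1]
1^R => 1^X   [R → X]
1^X => 1^1   [X → 1]

S => S^R => R^R => X^R => 1^R => 1^X => 1^1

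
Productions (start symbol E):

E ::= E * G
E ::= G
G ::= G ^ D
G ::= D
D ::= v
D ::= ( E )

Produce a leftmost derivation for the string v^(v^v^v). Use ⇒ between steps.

E ⇒ G ⇒ G^D ⇒ D^D ⇒ v^D ⇒ v^(E) ⇒ v^(G) ⇒ v^(G^D) ⇒ v^(G^D^D) ⇒ v^(D^D^D) ⇒ v^(v^D^D) ⇒ v^(v^v^D) ⇒ v^(v^v^v)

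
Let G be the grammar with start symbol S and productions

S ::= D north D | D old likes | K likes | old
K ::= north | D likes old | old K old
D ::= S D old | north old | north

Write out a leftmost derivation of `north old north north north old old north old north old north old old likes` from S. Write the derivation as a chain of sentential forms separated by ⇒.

S ⇒ D old likes ⇒ S D old old likes ⇒ D north D D old old likes ⇒ S D old north D D old old likes ⇒ D north D D old north D D old old likes ⇒ north old north D D old north D D old old likes ⇒ north old north north D old north D D old old likes ⇒ north old north north north old old north D D old old likes ⇒ north old north north north old old north S D old D old old likes ⇒ north old north north north old old north old D old D old old likes ⇒ north old north north north old old north old north old D old old likes ⇒ north old north north north old old north old north old north old old likes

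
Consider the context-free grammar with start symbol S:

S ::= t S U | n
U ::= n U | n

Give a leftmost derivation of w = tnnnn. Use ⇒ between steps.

S ⇒ tSU   [S ::= t S U]
tSU ⇒ tnU   [S ::= n]
tnU ⇒ tnnU   [U ::= n U]
tnnU ⇒ tnnnU   [U ::= n U]
tnnnU ⇒ tnnnn   [U ::= n]

S ⇒ tSU ⇒ tnU ⇒ tnnU ⇒ tnnnU ⇒ tnnnn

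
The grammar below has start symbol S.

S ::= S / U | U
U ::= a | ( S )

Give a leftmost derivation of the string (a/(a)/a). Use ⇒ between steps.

S ⇒ U ⇒ (S) ⇒ (S/U) ⇒ (S/U/U) ⇒ (U/U/U) ⇒ (a/U/U) ⇒ (a/(S)/U) ⇒ (a/(U)/U) ⇒ (a/(a)/U) ⇒ (a/(a)/a)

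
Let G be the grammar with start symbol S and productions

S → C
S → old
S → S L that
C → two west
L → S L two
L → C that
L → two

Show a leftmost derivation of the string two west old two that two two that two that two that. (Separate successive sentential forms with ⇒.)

S ⇒ S L that ⇒ S L that L that ⇒ S L that L that L that ⇒ C L that L that L that ⇒ two west L that L that L that ⇒ two west S L two that L that L that ⇒ two west S L that L two that L that L that ⇒ two west old L that L two that L that L that ⇒ two west old two that L two that L that L that ⇒ two west old two that two two that L that L that ⇒ two west old two that two two that two that L that ⇒ two west old two that two two that two that two that

S ⇒ S L that   [S → S L that]
S L that ⇒ S L that L that   [S → S L that]
S L that L that ⇒ S L that L that L that   [S → S L that]
S L that L that L that ⇒ C L that L that L that   [S → C]
C L that L that L that ⇒ two west L that L that L that   [C → two west]
two west L that L that L that ⇒ two west S L two that L that L that   [L → S L two]
two west S L two that L that L that ⇒ two west S L that L two that L that L that   [S → S L that]
two west S L that L two that L that L that ⇒ two west old L that L two that L that L that   [S → old]
two west old L that L two that L that L that ⇒ two west old two that L two that L that L that   [L → two]
two west old two that L two that L that L that ⇒ two west old two that two two that L that L that   [L → two]
two west old two that two two that L that L that ⇒ two west old two that two two that two that L that   [L → two]
two west old two that two two that two that L that ⇒ two west old two that two two that two that two that   [L → two]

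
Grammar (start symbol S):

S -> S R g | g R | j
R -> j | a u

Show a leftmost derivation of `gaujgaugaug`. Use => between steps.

S=>SRg=>SRgRg=>SRgRgRg=>gRRgRgRg=>gauRgRgRg=>gaujgRgRg=>gaujgaugRg=>gaujgaugaug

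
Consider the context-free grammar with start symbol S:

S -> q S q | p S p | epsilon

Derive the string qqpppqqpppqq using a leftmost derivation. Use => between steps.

S => qSq   [S -> q S q]
qSq => qqSqq   [S -> q S q]
qqSqq => qqpSpqq   [S -> p S p]
qqpSpqq => qqppSppqq   [S -> p S p]
qqppSppqq => qqpppSpppqq   [S -> p S p]
qqpppSpppqq => qqpppqSqpppqq   [S -> q S q]
qqpppqSqpppqq => qqpppqqpppqq   [S -> epsilon]

S=>qSq=>qqSqq=>qqpSpqq=>qqppSppqq=>qqpppSpppqq=>qqpppqSqpppqq=>qqpppqqpppqq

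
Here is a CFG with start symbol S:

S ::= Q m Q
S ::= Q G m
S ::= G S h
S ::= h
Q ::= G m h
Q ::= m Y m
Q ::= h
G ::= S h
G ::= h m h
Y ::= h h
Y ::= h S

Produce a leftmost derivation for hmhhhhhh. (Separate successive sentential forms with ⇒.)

S ⇒ GSh   [S ::= G S h]
GSh ⇒ ShSh   [G ::= S h]
ShSh ⇒ GShhSh   [S ::= G S h]
GShhSh ⇒ hmhShhSh   [G ::= h m h]
hmhShhSh ⇒ hmhhhhSh   [S ::= h]
hmhhhhSh ⇒ hmhhhhhh   [S ::= h]

S⇒GSh⇒ShSh⇒GShhSh⇒hmhShhSh⇒hmhhhhSh⇒hmhhhhhh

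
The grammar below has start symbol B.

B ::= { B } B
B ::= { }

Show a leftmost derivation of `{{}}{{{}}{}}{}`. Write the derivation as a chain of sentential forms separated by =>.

B => {B}B   [B ::= { B } B]
{B}B => {{}}B   [B ::= { }]
{{}}B => {{}}{B}B   [B ::= { B } B]
{{}}{B}B => {{}}{{B}B}B   [B ::= { B } B]
{{}}{{B}B}B => {{}}{{{}}B}B   [B ::= { }]
{{}}{{{}}B}B => {{}}{{{}}{}}B   [B ::= { }]
{{}}{{{}}{}}B => {{}}{{{}}{}}{}   [B ::= { }]

B=>{B}B=>{{}}B=>{{}}{B}B=>{{}}{{B}B}B=>{{}}{{{}}B}B=>{{}}{{{}}{}}B=>{{}}{{{}}{}}{}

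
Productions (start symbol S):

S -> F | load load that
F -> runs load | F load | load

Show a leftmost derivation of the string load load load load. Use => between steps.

S => F => F load => F load load => F load load load => load load load load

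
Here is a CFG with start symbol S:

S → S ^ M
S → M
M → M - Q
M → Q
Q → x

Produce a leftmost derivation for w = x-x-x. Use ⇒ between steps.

S ⇒ M   [S → M]
M ⇒ M-Q   [M → M - Q]
M-Q ⇒ M-Q-Q   [M → M - Q]
M-Q-Q ⇒ Q-Q-Q   [M → Q]
Q-Q-Q ⇒ x-Q-Q   [Q → x]
x-Q-Q ⇒ x-x-Q   [Q → x]
x-x-Q ⇒ x-x-x   [Q → x]

S ⇒ M ⇒ M-Q ⇒ M-Q-Q ⇒ Q-Q-Q ⇒ x-Q-Q ⇒ x-x-Q ⇒ x-x-x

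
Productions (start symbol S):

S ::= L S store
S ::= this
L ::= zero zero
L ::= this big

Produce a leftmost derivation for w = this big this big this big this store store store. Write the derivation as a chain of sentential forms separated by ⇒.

S ⇒ L S store   [S ::= L S store]
L S store ⇒ this big S store   [L ::= this big]
this big S store ⇒ this big L S store store   [S ::= L S store]
this big L S store store ⇒ this big this big S store store   [L ::= this big]
this big this big S store store ⇒ this big this big L S store store store   [S ::= L S store]
this big this big L S store store store ⇒ this big this big this big S store store store   [L ::= this big]
this big this big this big S store store store ⇒ this big this big this big this store store store   [S ::= this]

S ⇒ L S store ⇒ this big S store ⇒ this big L S store store ⇒ this big this big S store store ⇒ this big this big L S store store store ⇒ this big this big this big S store store store ⇒ this big this big this big this store store store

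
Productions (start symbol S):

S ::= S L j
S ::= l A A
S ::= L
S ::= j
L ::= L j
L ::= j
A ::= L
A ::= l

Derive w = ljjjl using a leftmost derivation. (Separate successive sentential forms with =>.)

S=>lAA=>lLA=>lLjA=>lLjjA=>ljjjA=>ljjjl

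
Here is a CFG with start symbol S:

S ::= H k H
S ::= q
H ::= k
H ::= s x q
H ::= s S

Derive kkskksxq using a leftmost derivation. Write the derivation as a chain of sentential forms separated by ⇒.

S ⇒ HkH   [S ::= H k H]
HkH ⇒ kkH   [H ::= k]
kkH ⇒ kksS   [H ::= s S]
kksS ⇒ kksHkH   [S ::= H k H]
kksHkH ⇒ kkskkH   [H ::= k]
kkskkH ⇒ kkskksxq   [H ::= s x q]

S⇒HkH⇒kkH⇒kksS⇒kksHkH⇒kkskkH⇒kkskksxq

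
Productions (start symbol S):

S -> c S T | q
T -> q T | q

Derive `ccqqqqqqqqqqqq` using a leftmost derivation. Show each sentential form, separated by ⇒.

S ⇒ cST ⇒ ccSTT ⇒ ccqTT ⇒ ccqqTT ⇒ ccqqqTT ⇒ ccqqqqTT ⇒ ccqqqqqTT ⇒ ccqqqqqqTT ⇒ ccqqqqqqqTT ⇒ ccqqqqqqqqTT ⇒ ccqqqqqqqqqTT ⇒ ccqqqqqqqqqqTT ⇒ ccqqqqqqqqqqqT ⇒ ccqqqqqqqqqqqq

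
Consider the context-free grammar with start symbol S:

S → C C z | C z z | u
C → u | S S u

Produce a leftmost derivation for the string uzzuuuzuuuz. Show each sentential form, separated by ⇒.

S ⇒ CCz ⇒ SSuCz ⇒ CCzSuCz ⇒ SSuCzSuCz ⇒ CzzSuCzSuCz ⇒ uzzSuCzSuCz ⇒ uzzuuCzSuCz ⇒ uzzuuuzSuCz ⇒ uzzuuuzuuCz ⇒ uzzuuuzuuuz

S ⇒ CCz   [S → C C z]
CCz ⇒ SSuCz   [C → S S u]
SSuCz ⇒ CCzSuCz   [S → C C z]
CCzSuCz ⇒ SSuCzSuCz   [C → S S u]
SSuCzSuCz ⇒ CzzSuCzSuCz   [S → C z z]
CzzSuCzSuCz ⇒ uzzSuCzSuCz   [C → u]
uzzSuCzSuCz ⇒ uzzuuCzSuCz   [S → u]
uzzuuCzSuCz ⇒ uzzuuuzSuCz   [C → u]
uzzuuuzSuCz ⇒ uzzuuuzuuCz   [S → u]
uzzuuuzuuCz ⇒ uzzuuuzuuuz   [C → u]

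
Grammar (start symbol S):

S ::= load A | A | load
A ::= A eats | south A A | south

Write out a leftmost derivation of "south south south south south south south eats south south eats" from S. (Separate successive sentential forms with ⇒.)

S ⇒ A ⇒ south A A ⇒ south south A A A ⇒ south south south A A ⇒ south south south south A ⇒ south south south south A eats ⇒ south south south south south A A eats ⇒ south south south south south south A A A eats ⇒ south south south south south south A eats A A eats ⇒ south south south south south south south eats A A eats ⇒ south south south south south south south eats south A eats ⇒ south south south south south south south eats south south eats

S ⇒ A   [S ::= A]
A ⇒ south A A   [A ::= south A A]
south A A ⇒ south south A A A   [A ::= south A A]
south south A A A ⇒ south south south A A   [A ::= south]
south south south A A ⇒ south south south south A   [A ::= south]
south south south south A ⇒ south south south south A eats   [A ::= A eats]
south south south south A eats ⇒ south south south south south A A eats   [A ::= south A A]
south south south south south A A eats ⇒ south south south south south south A A A eats   [A ::= south A A]
south south south south south south A A A eats ⇒ south south south south south south A eats A A eats   [A ::= A eats]
south south south south south south A eats A A eats ⇒ south south south south south south south eats A A eats   [A ::= south]
south south south south south south south eats A A eats ⇒ south south south south south south south eats south A eats   [A ::= south]
south south south south south south south eats south A eats ⇒ south south south south south south south eats south south eats   [A ::= south]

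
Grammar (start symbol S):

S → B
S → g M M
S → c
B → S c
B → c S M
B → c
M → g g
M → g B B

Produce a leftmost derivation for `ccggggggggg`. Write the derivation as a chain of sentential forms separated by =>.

S => B => cSM => cBM => ccSMM => ccgMMMM => ccgggMMM => ccgggggMM => ccgggggggM => ccggggggggg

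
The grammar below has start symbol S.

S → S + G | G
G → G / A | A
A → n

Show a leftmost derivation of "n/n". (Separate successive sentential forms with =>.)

S => G   [S → G]
G => G/A   [G → G / A]
G/A => A/A   [G → A]
A/A => n/A   [A → n]
n/A => n/n   [A → n]

S=>G=>G/A=>A/A=>n/A=>n/n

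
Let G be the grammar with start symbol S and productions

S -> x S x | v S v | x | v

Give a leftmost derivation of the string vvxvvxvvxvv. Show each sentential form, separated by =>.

S=>vSv=>vvSvv=>vvxSxvv=>vvxvSvxvv=>vvxvvSvvxvv=>vvxvvxvvxvv

S => vSv   [S -> v S v]
vSv => vvSvv   [S -> v S v]
vvSvv => vvxSxvv   [S -> x S x]
vvxSxvv => vvxvSvxvv   [S -> v S v]
vvxvSvxvv => vvxvvSvvxvv   [S -> v S v]
vvxvvSvvxvv => vvxvvxvvxvv   [S -> x]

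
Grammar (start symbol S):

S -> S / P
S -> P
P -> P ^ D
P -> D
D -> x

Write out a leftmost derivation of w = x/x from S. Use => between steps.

S=>S/P=>P/P=>D/P=>x/P=>x/D=>x/x

S => S/P   [S -> S / P]
S/P => P/P   [S -> P]
P/P => D/P   [P -> D]
D/P => x/P   [D -> x]
x/P => x/D   [P -> D]
x/D => x/x   [D -> x]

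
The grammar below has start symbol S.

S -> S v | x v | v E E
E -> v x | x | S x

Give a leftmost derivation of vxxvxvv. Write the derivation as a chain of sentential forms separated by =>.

S => Sv   [S -> S v]
Sv => Svv   [S -> S v]
Svv => vEEvv   [S -> v E E]
vEEvv => vxEvv   [E -> x]
vxEvv => vxSxvv   [E -> S x]
vxSxvv => vxxvxvv   [S -> x v]

S=>Sv=>Svv=>vEEvv=>vxEvv=>vxSxvv=>vxxvxvv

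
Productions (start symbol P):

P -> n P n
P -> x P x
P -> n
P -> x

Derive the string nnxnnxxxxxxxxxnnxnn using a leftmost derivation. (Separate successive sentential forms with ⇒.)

P ⇒ nPn   [P -> n P n]
nPn ⇒ nnPnn   [P -> n P n]
nnPnn ⇒ nnxPxnn   [P -> x P x]
nnxPxnn ⇒ nnxnPnxnn   [P -> n P n]
nnxnPnxnn ⇒ nnxnnPnnxnn   [P -> n P n]
nnxnnPnnxnn ⇒ nnxnnxPxnnxnn   [P -> x P x]
nnxnnxPxnnxnn ⇒ nnxnnxxPxxnnxnn   [P -> x P x]
nnxnnxxPxxnnxnn ⇒ nnxnnxxxPxxxnnxnn   [P -> x P x]
nnxnnxxxPxxxnnxnn ⇒ nnxnnxxxxPxxxxnnxnn   [P -> x P x]
nnxnnxxxxPxxxxnnxnn ⇒ nnxnnxxxxxxxxxnnxnn   [P -> x]

P⇒nPn⇒nnPnn⇒nnxPxnn⇒nnxnPnxnn⇒nnxnnPnnxnn⇒nnxnnxPxnnxnn⇒nnxnnxxPxxnnxnn⇒nnxnnxxxPxxxnnxnn⇒nnxnnxxxxPxxxxnnxnn⇒nnxnnxxxxxxxxxnnxnn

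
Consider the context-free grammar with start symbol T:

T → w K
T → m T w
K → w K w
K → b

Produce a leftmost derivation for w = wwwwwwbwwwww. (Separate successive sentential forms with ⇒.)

T⇒wK⇒wwKw⇒wwwKww⇒wwwwKwww⇒wwwwwKwwww⇒wwwwwwKwwwww⇒wwwwwwbwwwww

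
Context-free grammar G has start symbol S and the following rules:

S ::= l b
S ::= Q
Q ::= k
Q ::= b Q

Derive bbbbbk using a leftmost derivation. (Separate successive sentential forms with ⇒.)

S⇒Q⇒bQ⇒bbQ⇒bbbQ⇒bbbbQ⇒bbbbbQ⇒bbbbbk

S ⇒ Q   [S ::= Q]
Q ⇒ bQ   [Q ::= b Q]
bQ ⇒ bbQ   [Q ::= b Q]
bbQ ⇒ bbbQ   [Q ::= b Q]
bbbQ ⇒ bbbbQ   [Q ::= b Q]
bbbbQ ⇒ bbbbbQ   [Q ::= b Q]
bbbbbQ ⇒ bbbbbk   [Q ::= k]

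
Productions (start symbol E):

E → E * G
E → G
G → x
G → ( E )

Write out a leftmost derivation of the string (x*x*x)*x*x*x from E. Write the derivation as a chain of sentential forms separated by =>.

E=>E*G=>E*G*G=>E*G*G*G=>G*G*G*G=>(E)*G*G*G=>(E*G)*G*G*G=>(E*G*G)*G*G*G=>(G*G*G)*G*G*G=>(x*G*G)*G*G*G=>(x*x*G)*G*G*G=>(x*x*x)*G*G*G=>(x*x*x)*x*G*G=>(x*x*x)*x*x*G=>(x*x*x)*x*x*x

E => E*G   [E → E * G]
E*G => E*G*G   [E → E * G]
E*G*G => E*G*G*G   [E → E * G]
E*G*G*G => G*G*G*G   [E → G]
G*G*G*G => (E)*G*G*G   [G → ( E )]
(E)*G*G*G => (E*G)*G*G*G   [E → E * G]
(E*G)*G*G*G => (E*G*G)*G*G*G   [E → E * G]
(E*G*G)*G*G*G => (G*G*G)*G*G*G   [E → G]
(G*G*G)*G*G*G => (x*G*G)*G*G*G   [G → x]
(x*G*G)*G*G*G => (x*x*G)*G*G*G   [G → x]
(x*x*G)*G*G*G => (x*x*x)*G*G*G   [G → x]
(x*x*x)*G*G*G => (x*x*x)*x*G*G   [G → x]
(x*x*x)*x*G*G => (x*x*x)*x*x*G   [G → x]
(x*x*x)*x*x*G => (x*x*x)*x*x*x   [G → x]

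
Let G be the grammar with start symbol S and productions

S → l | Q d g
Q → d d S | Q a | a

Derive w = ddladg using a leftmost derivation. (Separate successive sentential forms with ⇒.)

S ⇒ Qdg   [S → Q d g]
Qdg ⇒ Qadg   [Q → Q a]
Qadg ⇒ ddSadg   [Q → d d S]
ddSadg ⇒ ddladg   [S → l]

S ⇒ Qdg ⇒ Qadg ⇒ ddSadg ⇒ ddladg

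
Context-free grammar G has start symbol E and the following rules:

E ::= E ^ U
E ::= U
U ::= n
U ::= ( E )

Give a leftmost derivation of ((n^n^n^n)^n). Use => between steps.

E => U   [E ::= U]
U => (E)   [U ::= ( E )]
(E) => (E^U)   [E ::= E ^ U]
(E^U) => (U^U)   [E ::= U]
(U^U) => ((E)^U)   [U ::= ( E )]
((E)^U) => ((E^U)^U)   [E ::= E ^ U]
((E^U)^U) => ((E^U^U)^U)   [E ::= E ^ U]
((E^U^U)^U) => ((E^U^U^U)^U)   [E ::= E ^ U]
((E^U^U^U)^U) => ((U^U^U^U)^U)   [E ::= U]
((U^U^U^U)^U) => ((n^U^U^U)^U)   [U ::= n]
((n^U^U^U)^U) => ((n^n^U^U)^U)   [U ::= n]
((n^n^U^U)^U) => ((n^n^n^U)^U)   [U ::= n]
((n^n^n^U)^U) => ((n^n^n^n)^U)   [U ::= n]
((n^n^n^n)^U) => ((n^n^n^n)^n)   [U ::= n]

E => U => (E) => (E^U) => (U^U) => ((E)^U) => ((E^U)^U) => ((E^U^U)^U) => ((E^U^U^U)^U) => ((U^U^U^U)^U) => ((n^U^U^U)^U) => ((n^n^U^U)^U) => ((n^n^n^U)^U) => ((n^n^n^n)^U) => ((n^n^n^n)^n)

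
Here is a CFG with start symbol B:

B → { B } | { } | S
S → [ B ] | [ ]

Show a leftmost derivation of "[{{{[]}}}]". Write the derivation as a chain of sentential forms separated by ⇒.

B ⇒ S   [B → S]
S ⇒ [B]   [S → [ B ]]
[B] ⇒ [{B}]   [B → { B }]
[{B}] ⇒ [{{B}}]   [B → { B }]
[{{B}}] ⇒ [{{{B}}}]   [B → { B }]
[{{{B}}}] ⇒ [{{{S}}}]   [B → S]
[{{{S}}}] ⇒ [{{{[]}}}]   [S → [ ]]

B⇒S⇒[B]⇒[{B}]⇒[{{B}}]⇒[{{{B}}}]⇒[{{{S}}}]⇒[{{{[]}}}]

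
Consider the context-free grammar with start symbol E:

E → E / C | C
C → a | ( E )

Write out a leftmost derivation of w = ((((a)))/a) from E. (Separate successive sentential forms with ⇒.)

E⇒C⇒(E)⇒(E/C)⇒(C/C)⇒((E)/C)⇒((C)/C)⇒(((E))/C)⇒(((C))/C)⇒((((E)))/C)⇒((((C)))/C)⇒((((a)))/C)⇒((((a)))/a)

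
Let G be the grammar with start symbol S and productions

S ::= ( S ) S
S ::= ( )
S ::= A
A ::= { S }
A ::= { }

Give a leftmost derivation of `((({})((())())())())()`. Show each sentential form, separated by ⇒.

S ⇒ (S)S   [S ::= ( S ) S]
(S)S ⇒ ((S)S)S   [S ::= ( S ) S]
((S)S)S ⇒ (((S)S)S)S   [S ::= ( S ) S]
(((S)S)S)S ⇒ (((A)S)S)S   [S ::= A]
(((A)S)S)S ⇒ ((({})S)S)S   [A ::= { }]
((({})S)S)S ⇒ ((({})(S)S)S)S   [S ::= ( S ) S]
((({})(S)S)S)S ⇒ ((({})((S)S)S)S)S   [S ::= ( S ) S]
((({})((S)S)S)S)S ⇒ ((({})((())S)S)S)S   [S ::= ( )]
((({})((())S)S)S)S ⇒ ((({})((())())S)S)S   [S ::= ( )]
((({})((())())S)S)S ⇒ ((({})((())())())S)S   [S ::= ( )]
((({})((())())())S)S ⇒ ((({})((())())())())S   [S ::= ( )]
((({})((())())())())S ⇒ ((({})((())())())())()   [S ::= ( )]

S ⇒ (S)S ⇒ ((S)S)S ⇒ (((S)S)S)S ⇒ (((A)S)S)S ⇒ ((({})S)S)S ⇒ ((({})(S)S)S)S ⇒ ((({})((S)S)S)S)S ⇒ ((({})((())S)S)S)S ⇒ ((({})((())())S)S)S ⇒ ((({})((())())())S)S ⇒ ((({})((())())())())S ⇒ ((({})((())())())())()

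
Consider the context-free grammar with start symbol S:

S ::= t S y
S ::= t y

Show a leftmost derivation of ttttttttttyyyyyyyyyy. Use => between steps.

S => tSy => ttSyy => tttSyyy => ttttSyyyy => tttttSyyyyy => ttttttSyyyyyy => tttttttSyyyyyyy => ttttttttSyyyyyyyy => tttttttttSyyyyyyyyy => ttttttttttyyyyyyyyyy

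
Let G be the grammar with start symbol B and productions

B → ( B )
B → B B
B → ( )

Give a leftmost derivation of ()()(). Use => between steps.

B => BB   [B → B B]
BB => BBB   [B → B B]
BBB => ()BB   [B → ( )]
()BB => ()()B   [B → ( )]
()()B => ()()()   [B → ( )]

B => BB => BBB => ()BB => ()()B => ()()()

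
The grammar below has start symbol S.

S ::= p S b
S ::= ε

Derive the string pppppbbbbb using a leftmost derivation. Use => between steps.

S => pSb => ppSbb => pppSbbb => ppppSbbbb => pppppSbbbbb => pppppbbbbb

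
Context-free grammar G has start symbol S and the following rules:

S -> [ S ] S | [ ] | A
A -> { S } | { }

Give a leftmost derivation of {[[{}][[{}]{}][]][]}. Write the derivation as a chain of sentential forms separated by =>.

S=>A=>{S}=>{[S]S}=>{[[S]S]S}=>{[[A]S]S}=>{[[{}]S]S}=>{[[{}][S]S]S}=>{[[{}][[S]S]S]S}=>{[[{}][[A]S]S]S}=>{[[{}][[{}]S]S]S}=>{[[{}][[{}]A]S]S}=>{[[{}][[{}]{}]S]S}=>{[[{}][[{}]{}][]]S}=>{[[{}][[{}]{}][]][]}

S => A   [S -> A]
A => {S}   [A -> { S }]
{S} => {[S]S}   [S -> [ S ] S]
{[S]S} => {[[S]S]S}   [S -> [ S ] S]
{[[S]S]S} => {[[A]S]S}   [S -> A]
{[[A]S]S} => {[[{}]S]S}   [A -> { }]
{[[{}]S]S} => {[[{}][S]S]S}   [S -> [ S ] S]
{[[{}][S]S]S} => {[[{}][[S]S]S]S}   [S -> [ S ] S]
{[[{}][[S]S]S]S} => {[[{}][[A]S]S]S}   [S -> A]
{[[{}][[A]S]S]S} => {[[{}][[{}]S]S]S}   [A -> { }]
{[[{}][[{}]S]S]S} => {[[{}][[{}]A]S]S}   [S -> A]
{[[{}][[{}]A]S]S} => {[[{}][[{}]{}]S]S}   [A -> { }]
{[[{}][[{}]{}]S]S} => {[[{}][[{}]{}][]]S}   [S -> [ ]]
{[[{}][[{}]{}][]]S} => {[[{}][[{}]{}][]][]}   [S -> [ ]]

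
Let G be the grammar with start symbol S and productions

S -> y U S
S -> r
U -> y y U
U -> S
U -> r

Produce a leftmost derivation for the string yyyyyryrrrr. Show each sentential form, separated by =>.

S => yUS   [S -> y U S]
yUS => ySS   [U -> S]
ySS => yyUSS   [S -> y U S]
yyUSS => yySSS   [U -> S]
yySSS => yyyUSSS   [S -> y U S]
yyyUSSS => yyyyyUSSS   [U -> y y U]
yyyyyUSSS => yyyyyrSSS   [U -> r]
yyyyyrSSS => yyyyyryUSSS   [S -> y U S]
yyyyyryUSSS => yyyyyryrSSS   [U -> r]
yyyyyryrSSS => yyyyyryrrSS   [S -> r]
yyyyyryrrSS => yyyyyryrrrS   [S -> r]
yyyyyryrrrS => yyyyyryrrrr   [S -> r]

S => yUS => ySS => yyUSS => yySSS => yyyUSSS => yyyyyUSSS => yyyyyrSSS => yyyyyryUSSS => yyyyyryrSSS => yyyyyryrrSS => yyyyyryrrrS => yyyyyryrrrr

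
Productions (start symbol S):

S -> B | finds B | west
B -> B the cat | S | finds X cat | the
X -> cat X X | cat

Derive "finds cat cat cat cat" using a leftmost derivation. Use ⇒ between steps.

S ⇒ B   [S -> B]
B ⇒ finds X cat   [B -> finds X cat]
finds X cat ⇒ finds cat X X cat   [X -> cat X X]
finds cat X X cat ⇒ finds cat cat X cat   [X -> cat]
finds cat cat X cat ⇒ finds cat cat cat cat   [X -> cat]

S ⇒ B ⇒ finds X cat ⇒ finds cat X X cat ⇒ finds cat cat X cat ⇒ finds cat cat cat cat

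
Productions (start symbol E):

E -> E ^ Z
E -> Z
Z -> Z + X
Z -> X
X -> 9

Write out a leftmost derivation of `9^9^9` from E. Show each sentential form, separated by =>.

E => E^Z   [E -> E ^ Z]
E^Z => E^Z^Z   [E -> E ^ Z]
E^Z^Z => Z^Z^Z   [E -> Z]
Z^Z^Z => X^Z^Z   [Z -> X]
X^Z^Z => 9^Z^Z   [X -> 9]
9^Z^Z => 9^X^Z   [Z -> X]
9^X^Z => 9^9^Z   [X -> 9]
9^9^Z => 9^9^X   [Z -> X]
9^9^X => 9^9^9   [X -> 9]

E => E^Z => E^Z^Z => Z^Z^Z => X^Z^Z => 9^Z^Z => 9^X^Z => 9^9^Z => 9^9^X => 9^9^9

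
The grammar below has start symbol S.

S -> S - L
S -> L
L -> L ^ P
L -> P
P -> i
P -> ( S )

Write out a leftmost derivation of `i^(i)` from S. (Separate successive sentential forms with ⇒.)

S ⇒ L ⇒ L^P ⇒ P^P ⇒ i^P ⇒ i^(S) ⇒ i^(L) ⇒ i^(P) ⇒ i^(i)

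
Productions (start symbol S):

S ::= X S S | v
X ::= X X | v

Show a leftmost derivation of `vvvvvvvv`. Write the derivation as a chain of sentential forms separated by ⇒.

S ⇒ XSS   [S ::= X S S]
XSS ⇒ XXSS   [X ::= X X]
XXSS ⇒ vXSS   [X ::= v]
vXSS ⇒ vXXSS   [X ::= X X]
vXXSS ⇒ vXXXSS   [X ::= X X]
vXXXSS ⇒ vXXXXSS   [X ::= X X]
vXXXXSS ⇒ vXXXXXSS   [X ::= X X]
vXXXXXSS ⇒ vvXXXXSS   [X ::= v]
vvXXXXSS ⇒ vvvXXXSS   [X ::= v]
vvvXXXSS ⇒ vvvvXXSS   [X ::= v]
vvvvXXSS ⇒ vvvvvXSS   [X ::= v]
vvvvvXSS ⇒ vvvvvvSS   [X ::= v]
vvvvvvSS ⇒ vvvvvvvS   [S ::= v]
vvvvvvvS ⇒ vvvvvvvv   [S ::= v]

S ⇒ XSS ⇒ XXSS ⇒ vXSS ⇒ vXXSS ⇒ vXXXSS ⇒ vXXXXSS ⇒ vXXXXXSS ⇒ vvXXXXSS ⇒ vvvXXXSS ⇒ vvvvXXSS ⇒ vvvvvXSS ⇒ vvvvvvSS ⇒ vvvvvvvS ⇒ vvvvvvvv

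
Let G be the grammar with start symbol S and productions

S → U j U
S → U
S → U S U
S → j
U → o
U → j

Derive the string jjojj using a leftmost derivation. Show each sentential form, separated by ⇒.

S ⇒ USU   [S → U S U]
USU ⇒ jSU   [U → j]
jSU ⇒ jUSUU   [S → U S U]
jUSUU ⇒ jjSUU   [U → j]
jjSUU ⇒ jjUUU   [S → U]
jjUUU ⇒ jjoUU   [U → o]
jjoUU ⇒ jjojU   [U → j]
jjojU ⇒ jjojj   [U → j]

S⇒USU⇒jSU⇒jUSUU⇒jjSUU⇒jjUUU⇒jjoUU⇒jjojU⇒jjojj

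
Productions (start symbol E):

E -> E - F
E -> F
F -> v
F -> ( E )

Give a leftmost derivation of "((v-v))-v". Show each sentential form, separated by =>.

E => E-F => F-F => (E)-F => (F)-F => ((E))-F => ((E-F))-F => ((F-F))-F => ((v-F))-F => ((v-v))-F => ((v-v))-v

E => E-F   [E -> E - F]
E-F => F-F   [E -> F]
F-F => (E)-F   [F -> ( E )]
(E)-F => (F)-F   [E -> F]
(F)-F => ((E))-F   [F -> ( E )]
((E))-F => ((E-F))-F   [E -> E - F]
((E-F))-F => ((F-F))-F   [E -> F]
((F-F))-F => ((v-F))-F   [F -> v]
((v-F))-F => ((v-v))-F   [F -> v]
((v-v))-F => ((v-v))-v   [F -> v]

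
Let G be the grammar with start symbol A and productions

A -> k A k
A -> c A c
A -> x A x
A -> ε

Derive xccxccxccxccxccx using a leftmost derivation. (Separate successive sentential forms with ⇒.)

A⇒xAx⇒xcAcx⇒xccAccx⇒xccxAxccx⇒xccxcAcxccx⇒xccxccAccxccx⇒xccxccxAxccxccx⇒xccxccxcAcxccxccx⇒xccxccxccxccxccx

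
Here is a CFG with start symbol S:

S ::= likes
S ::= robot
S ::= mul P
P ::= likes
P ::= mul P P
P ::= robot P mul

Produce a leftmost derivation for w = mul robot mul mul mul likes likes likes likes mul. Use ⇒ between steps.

S ⇒ mul P   [S ::= mul P]
mul P ⇒ mul robot P mul   [P ::= robot P mul]
mul robot P mul ⇒ mul robot mul P P mul   [P ::= mul P P]
mul robot mul P P mul ⇒ mul robot mul mul P P P mul   [P ::= mul P P]
mul robot mul mul P P P mul ⇒ mul robot mul mul mul P P P P mul   [P ::= mul P P]
mul robot mul mul mul P P P P mul ⇒ mul robot mul mul mul likes P P P mul   [P ::= likes]
mul robot mul mul mul likes P P P mul ⇒ mul robot mul mul mul likes likes P P mul   [P ::= likes]
mul robot mul mul mul likes likes P P mul ⇒ mul robot mul mul mul likes likes likes P mul   [P ::= likes]
mul robot mul mul mul likes likes likes P mul ⇒ mul robot mul mul mul likes likes likes likes mul   [P ::= likes]

S ⇒ mul P ⇒ mul robot P mul ⇒ mul robot mul P P mul ⇒ mul robot mul mul P P P mul ⇒ mul robot mul mul mul P P P P mul ⇒ mul robot mul mul mul likes P P P mul ⇒ mul robot mul mul mul likes likes P P mul ⇒ mul robot mul mul mul likes likes likes P mul ⇒ mul robot mul mul mul likes likes likes likes mul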